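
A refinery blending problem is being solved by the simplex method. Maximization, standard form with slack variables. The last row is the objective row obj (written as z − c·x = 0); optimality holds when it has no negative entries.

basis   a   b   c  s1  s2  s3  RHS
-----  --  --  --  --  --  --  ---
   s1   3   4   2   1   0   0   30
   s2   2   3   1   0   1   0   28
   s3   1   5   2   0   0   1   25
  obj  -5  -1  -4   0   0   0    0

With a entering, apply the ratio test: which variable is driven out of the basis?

s1

Column a entries and ratios — s1: 30/3 = 10; s2: 28/2 = 14; s3: 25/1 = 25.
Smallest ratio is 10 in the row of s1, so s1 leaves.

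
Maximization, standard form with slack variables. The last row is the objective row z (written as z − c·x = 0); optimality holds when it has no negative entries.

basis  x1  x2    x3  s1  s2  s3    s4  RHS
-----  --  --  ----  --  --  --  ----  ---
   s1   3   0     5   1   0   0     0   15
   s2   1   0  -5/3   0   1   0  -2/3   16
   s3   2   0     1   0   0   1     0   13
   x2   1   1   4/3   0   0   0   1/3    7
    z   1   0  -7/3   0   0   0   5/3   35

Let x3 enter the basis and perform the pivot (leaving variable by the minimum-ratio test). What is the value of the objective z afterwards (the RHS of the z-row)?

Ratio test on column x3 — row 1: 15/5 = 3; row 2: entry -5/3 ≤ 0; row 3: 13/1 = 13; row 4: 7/(4/3) = 21/4. Minimum is 3 at row 1 (s1 leaves); pivot element 5.
Pivot on row 1; the z-row RHS becomes 35 − (-7/3)·3 = 42.

42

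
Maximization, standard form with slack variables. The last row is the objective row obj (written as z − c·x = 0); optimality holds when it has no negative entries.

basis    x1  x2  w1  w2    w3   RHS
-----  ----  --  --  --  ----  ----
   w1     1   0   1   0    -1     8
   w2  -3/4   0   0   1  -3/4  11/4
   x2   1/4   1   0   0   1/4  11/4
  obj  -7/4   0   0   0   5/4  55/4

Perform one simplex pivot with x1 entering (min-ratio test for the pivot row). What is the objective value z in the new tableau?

111/4

Ratio test on column x1 — row 1: 8/1 = 8; row 2: entry -3/4 ≤ 0; row 3: (11/4)/(1/4) = 11. Minimum is 8 at row 1 (w1 leaves); pivot element 1.
Pivot on row 1; the obj-row RHS becomes 55/4 − (-7/4)·8 = 111/4.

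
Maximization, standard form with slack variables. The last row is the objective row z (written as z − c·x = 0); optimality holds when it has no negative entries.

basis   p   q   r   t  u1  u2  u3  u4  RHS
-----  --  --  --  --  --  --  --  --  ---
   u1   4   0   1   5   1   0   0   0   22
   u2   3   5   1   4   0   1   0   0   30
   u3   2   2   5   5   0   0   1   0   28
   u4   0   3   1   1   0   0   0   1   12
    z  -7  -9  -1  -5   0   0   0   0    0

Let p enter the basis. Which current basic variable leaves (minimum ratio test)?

u1

Column p entries and ratios — u1: 22/4 = 11/2; u2: 30/3 = 10; u3: 28/2 = 14; u4: 0 ≤ 0, skip.
Smallest ratio is 11/2 in the row of u1, so u1 leaves.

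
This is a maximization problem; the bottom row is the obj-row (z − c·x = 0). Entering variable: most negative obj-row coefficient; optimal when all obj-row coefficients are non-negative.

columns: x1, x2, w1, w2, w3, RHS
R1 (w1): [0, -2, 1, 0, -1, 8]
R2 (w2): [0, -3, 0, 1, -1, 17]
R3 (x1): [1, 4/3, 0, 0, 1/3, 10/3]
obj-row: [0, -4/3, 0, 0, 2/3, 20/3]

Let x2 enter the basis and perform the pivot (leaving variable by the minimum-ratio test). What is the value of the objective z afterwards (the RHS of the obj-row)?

10

Ratio test on column x2 — row 1: entry -2 ≤ 0; row 2: entry -3 ≤ 0; row 3: (10/3)/(4/3) = 5/2. Minimum is 5/2 at row 3 (x1 leaves); pivot element 4/3.
Pivot on row 3; the obj-row RHS becomes 20/3 − (-4/3)·(5/2) = 10.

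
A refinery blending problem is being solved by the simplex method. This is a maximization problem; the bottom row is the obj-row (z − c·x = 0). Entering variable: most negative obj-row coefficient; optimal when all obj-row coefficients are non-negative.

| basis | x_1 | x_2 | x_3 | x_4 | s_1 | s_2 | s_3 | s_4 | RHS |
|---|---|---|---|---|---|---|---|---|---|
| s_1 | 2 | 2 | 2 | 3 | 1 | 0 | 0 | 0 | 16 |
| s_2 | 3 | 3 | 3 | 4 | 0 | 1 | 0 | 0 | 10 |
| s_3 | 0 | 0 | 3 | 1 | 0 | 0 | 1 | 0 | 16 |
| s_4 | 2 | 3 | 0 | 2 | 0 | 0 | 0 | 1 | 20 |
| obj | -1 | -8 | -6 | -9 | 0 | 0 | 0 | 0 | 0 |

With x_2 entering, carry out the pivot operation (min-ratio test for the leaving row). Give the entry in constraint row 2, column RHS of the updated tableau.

10/3

Ratio test on column x_2 — row 1: 16/2 = 8; row 2: 10/3 = 10/3; row 3: entry 0 ≤ 0; row 4: 20/3 = 20/3. Minimum is 10/3 at row 2 (s_2 leaves); pivot element 3.
Divide row 2 by 3; eliminate column x_2 from the other rows.
In the new row 2, the RHS entry is the old entry divided by the pivot: 10/3 = 10/3.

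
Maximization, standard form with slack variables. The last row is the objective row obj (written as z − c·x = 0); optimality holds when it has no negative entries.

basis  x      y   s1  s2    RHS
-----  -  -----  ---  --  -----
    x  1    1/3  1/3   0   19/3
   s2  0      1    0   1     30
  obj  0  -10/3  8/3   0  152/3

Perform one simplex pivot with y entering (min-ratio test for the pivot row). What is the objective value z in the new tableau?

Ratio test on column y — row 1: (19/3)/(1/3) = 19; row 2: 30/1 = 30. Minimum is 19 at row 1 (x leaves); pivot element 1/3.
Pivot on row 1; the obj-row RHS becomes 152/3 − (-10/3)·19 = 114.

114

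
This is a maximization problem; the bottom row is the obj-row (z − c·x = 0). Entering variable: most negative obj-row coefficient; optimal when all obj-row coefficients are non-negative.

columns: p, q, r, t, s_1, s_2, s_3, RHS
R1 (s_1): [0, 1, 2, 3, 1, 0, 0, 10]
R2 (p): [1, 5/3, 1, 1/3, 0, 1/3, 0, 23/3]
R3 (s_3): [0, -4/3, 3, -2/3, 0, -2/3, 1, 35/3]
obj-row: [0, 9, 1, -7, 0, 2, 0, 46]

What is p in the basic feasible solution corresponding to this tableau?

p is basic (row 2); its value is the RHS of that row, 23/3.

23/3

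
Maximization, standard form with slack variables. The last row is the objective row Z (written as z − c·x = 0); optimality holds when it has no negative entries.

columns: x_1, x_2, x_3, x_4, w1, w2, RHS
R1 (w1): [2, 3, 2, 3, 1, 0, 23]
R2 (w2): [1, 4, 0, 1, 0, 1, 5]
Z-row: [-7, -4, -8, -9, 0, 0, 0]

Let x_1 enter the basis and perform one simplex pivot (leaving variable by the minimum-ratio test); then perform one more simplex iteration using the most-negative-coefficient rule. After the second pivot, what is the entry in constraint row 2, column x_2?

4

Ratio test on column x_1 — row 1: 23/2 = 23/2; row 2: 5/1 = 5. Minimum is 5 at row 2 (w2 leaves); pivot element 1.
Divide row 2 by 1; eliminate column x_1 from the other rows.
Second iteration: most negative Z-row entry is -8 in column x_3, so x_3 enters.
Ratio test on column x_3 — row 1: 13/2 = 13/2; row 2: entry 0 ≤ 0. Minimum is 13/2 at row 1 (w1 leaves); pivot element 2.
Divide row 1 by 2; eliminate column x_3 from the other rows.
After both pivots, the entry at constraint row 2, column x_2 is 4.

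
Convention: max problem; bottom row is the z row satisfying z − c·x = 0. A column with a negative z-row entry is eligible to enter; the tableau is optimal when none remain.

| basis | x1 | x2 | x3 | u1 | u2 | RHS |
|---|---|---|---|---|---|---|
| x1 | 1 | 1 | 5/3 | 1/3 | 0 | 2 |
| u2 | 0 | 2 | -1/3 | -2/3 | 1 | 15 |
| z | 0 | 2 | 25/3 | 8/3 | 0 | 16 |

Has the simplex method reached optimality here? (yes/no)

yes

Every z-row coefficient is ≥ 0, so the tableau is optimal.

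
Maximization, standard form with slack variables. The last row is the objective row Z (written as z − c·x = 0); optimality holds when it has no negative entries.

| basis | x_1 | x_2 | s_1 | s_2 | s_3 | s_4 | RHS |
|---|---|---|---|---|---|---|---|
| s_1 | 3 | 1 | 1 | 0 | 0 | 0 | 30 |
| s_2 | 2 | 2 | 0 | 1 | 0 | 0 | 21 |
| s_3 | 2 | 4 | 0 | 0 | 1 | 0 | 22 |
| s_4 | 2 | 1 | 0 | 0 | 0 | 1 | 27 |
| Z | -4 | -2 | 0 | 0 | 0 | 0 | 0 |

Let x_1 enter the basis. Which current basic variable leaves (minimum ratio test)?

Column x_1 entries and ratios — s_1: 30/3 = 10; s_2: 21/2 = 21/2; s_3: 22/2 = 11; s_4: 27/2 = 27/2.
Smallest ratio is 10 in the row of s_1, so s_1 leaves.

s_1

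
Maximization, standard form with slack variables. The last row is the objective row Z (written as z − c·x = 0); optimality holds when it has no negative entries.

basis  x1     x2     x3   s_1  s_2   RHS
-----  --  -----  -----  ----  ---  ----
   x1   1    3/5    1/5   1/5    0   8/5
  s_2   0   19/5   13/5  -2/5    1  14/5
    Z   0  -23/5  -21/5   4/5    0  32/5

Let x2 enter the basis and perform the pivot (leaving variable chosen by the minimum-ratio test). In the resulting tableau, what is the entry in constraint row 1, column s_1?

5/19

Ratio test on column x2 — row 1: (8/5)/(3/5) = 8/3; row 2: (14/5)/(19/5) = 14/19. Minimum is 14/19 at row 2 (s_2 leaves); pivot element 19/5.
Divide row 2 by 19/5; eliminate column x2 from the other rows.
Row 1 update in column s_1: 1/5 − (3/5)·(-2/19) = 5/19.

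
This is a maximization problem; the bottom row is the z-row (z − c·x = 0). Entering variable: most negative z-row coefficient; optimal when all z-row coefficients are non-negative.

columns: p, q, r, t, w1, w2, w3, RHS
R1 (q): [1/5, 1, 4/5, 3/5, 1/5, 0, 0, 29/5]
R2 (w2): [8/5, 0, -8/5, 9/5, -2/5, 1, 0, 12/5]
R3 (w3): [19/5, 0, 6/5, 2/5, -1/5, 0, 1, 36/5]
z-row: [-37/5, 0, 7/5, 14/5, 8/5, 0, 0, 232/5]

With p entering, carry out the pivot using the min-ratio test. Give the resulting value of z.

115/2

Ratio test on column p — row 1: (29/5)/(1/5) = 29; row 2: (12/5)/(8/5) = 3/2; row 3: (36/5)/(19/5) = 36/19. Minimum is 3/2 at row 2 (w2 leaves); pivot element 8/5.
Pivot on row 2; the z-row RHS becomes 232/5 − (-37/5)·(3/2) = 115/2.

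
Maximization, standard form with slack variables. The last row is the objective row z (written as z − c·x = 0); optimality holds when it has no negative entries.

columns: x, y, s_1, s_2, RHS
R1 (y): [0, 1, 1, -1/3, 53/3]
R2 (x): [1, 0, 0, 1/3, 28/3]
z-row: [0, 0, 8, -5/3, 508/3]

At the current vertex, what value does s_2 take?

s_2 is not in the basis, so in the current basic feasible solution s_2 = 0.

0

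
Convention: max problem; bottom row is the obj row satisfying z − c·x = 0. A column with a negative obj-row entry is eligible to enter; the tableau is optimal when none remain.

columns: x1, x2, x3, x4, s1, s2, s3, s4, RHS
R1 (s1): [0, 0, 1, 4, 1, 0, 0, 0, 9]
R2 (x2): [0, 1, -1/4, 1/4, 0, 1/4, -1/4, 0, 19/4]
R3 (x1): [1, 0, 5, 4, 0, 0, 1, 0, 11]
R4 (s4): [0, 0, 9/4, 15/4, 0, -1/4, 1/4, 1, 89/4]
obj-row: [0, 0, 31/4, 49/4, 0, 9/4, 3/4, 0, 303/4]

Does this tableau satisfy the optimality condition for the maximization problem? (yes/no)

yes

Every obj-row coefficient is ≥ 0, so the tableau is optimal.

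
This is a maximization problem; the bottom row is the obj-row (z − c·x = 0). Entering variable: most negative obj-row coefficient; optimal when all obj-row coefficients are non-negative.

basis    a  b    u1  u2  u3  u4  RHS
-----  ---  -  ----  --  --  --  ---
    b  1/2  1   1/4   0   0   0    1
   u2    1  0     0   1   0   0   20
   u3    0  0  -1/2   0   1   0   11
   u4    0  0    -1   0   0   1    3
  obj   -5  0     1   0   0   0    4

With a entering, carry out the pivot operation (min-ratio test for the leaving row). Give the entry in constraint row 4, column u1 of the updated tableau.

Ratio test on column a — row 1: 1/(1/2) = 2; row 2: 20/1 = 20; row 3: entry 0 ≤ 0; row 4: entry 0 ≤ 0. Minimum is 2 at row 1 (b leaves); pivot element 1/2.
Divide row 1 by 1/2; eliminate column a from the other rows.
Row 4 update in column u1: -1 − 0·(1/2) = -1.

-1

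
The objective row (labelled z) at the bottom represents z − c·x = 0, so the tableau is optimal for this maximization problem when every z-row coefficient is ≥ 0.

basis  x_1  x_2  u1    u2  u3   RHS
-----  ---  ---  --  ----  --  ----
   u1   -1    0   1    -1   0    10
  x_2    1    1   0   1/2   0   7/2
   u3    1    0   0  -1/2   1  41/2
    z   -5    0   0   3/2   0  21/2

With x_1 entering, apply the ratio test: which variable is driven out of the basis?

x_2

Column x_1 entries and ratios — u1: -1 ≤ 0, skip; x_2: (7/2)/1 = 7/2; u3: (41/2)/1 = 41/2.
Smallest ratio is 7/2 in the row of x_2, so x_2 leaves.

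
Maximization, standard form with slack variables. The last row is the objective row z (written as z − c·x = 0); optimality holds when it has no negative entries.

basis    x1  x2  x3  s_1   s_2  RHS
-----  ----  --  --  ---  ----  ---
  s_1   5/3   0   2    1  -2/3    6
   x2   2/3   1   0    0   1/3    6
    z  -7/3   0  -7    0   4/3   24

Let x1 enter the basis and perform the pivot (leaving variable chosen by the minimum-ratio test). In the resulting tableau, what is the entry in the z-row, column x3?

-21/5

Ratio test on column x1 — row 1: 6/(5/3) = 18/5; row 2: 6/(2/3) = 9. Minimum is 18/5 at row 1 (s_1 leaves); pivot element 5/3.
Divide row 1 by 5/3; eliminate column x1 from the other rows.
z-row update in column x3: -7 − (-7/3)·(6/5) = -21/5.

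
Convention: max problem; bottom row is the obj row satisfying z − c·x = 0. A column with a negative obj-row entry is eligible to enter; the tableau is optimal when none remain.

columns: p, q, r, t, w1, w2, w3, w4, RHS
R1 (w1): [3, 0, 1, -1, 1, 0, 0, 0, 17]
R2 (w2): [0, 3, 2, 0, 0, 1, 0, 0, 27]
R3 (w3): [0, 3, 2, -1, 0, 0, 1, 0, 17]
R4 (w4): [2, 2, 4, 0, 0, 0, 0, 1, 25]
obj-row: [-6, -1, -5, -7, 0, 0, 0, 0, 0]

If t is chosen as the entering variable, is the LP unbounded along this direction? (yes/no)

Every constraint-row entry in column t is ≤ 0, so increasing t is unbounded.

yes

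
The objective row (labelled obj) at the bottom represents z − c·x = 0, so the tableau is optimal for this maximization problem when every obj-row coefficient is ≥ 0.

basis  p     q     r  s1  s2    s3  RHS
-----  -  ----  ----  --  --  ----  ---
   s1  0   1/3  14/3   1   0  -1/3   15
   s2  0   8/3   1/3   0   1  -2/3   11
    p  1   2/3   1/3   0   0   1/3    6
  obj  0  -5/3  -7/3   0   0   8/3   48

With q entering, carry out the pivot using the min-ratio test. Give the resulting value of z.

Ratio test on column q — row 1: 15/(1/3) = 45; row 2: 11/(8/3) = 33/8; row 3: 6/(2/3) = 9. Minimum is 33/8 at row 2 (s2 leaves); pivot element 8/3.
Pivot on row 2; the obj-row RHS becomes 48 − (-5/3)·(33/8) = 439/8.

439/8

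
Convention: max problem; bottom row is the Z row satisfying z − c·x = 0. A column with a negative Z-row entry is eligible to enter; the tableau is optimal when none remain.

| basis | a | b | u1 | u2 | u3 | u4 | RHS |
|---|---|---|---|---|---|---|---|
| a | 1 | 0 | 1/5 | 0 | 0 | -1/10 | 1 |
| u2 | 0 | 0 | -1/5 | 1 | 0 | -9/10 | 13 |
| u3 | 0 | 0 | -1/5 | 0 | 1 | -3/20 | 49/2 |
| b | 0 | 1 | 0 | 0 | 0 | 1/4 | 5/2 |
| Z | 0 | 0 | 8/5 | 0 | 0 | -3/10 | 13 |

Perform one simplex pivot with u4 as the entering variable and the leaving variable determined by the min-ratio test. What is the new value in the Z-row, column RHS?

16

Ratio test on column u4 — row 1: entry -1/10 ≤ 0; row 2: entry -9/10 ≤ 0; row 3: entry -3/20 ≤ 0; row 4: (5/2)/(1/4) = 10. Minimum is 10 at row 4 (b leaves); pivot element 1/4.
Divide row 4 by 1/4; eliminate column u4 from the other rows.
Z-row update in column RHS: 13 − (-3/10)·10 = 16.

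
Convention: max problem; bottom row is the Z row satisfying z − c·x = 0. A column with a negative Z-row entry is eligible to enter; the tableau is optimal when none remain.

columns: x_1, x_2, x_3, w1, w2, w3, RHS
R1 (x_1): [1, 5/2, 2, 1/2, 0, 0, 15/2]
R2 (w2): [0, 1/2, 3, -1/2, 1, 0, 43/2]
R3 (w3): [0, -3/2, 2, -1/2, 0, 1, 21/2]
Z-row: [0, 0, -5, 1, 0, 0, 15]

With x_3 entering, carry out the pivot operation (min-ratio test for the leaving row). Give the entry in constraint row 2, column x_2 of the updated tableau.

Ratio test on column x_3 — row 1: (15/2)/2 = 15/4; row 2: (43/2)/3 = 43/6; row 3: (21/2)/2 = 21/4. Minimum is 15/4 at row 1 (x_1 leaves); pivot element 2.
Divide row 1 by 2; eliminate column x_3 from the other rows.
Row 2 update in column x_2: 1/2 − 3·(5/4) = -13/4.

-13/4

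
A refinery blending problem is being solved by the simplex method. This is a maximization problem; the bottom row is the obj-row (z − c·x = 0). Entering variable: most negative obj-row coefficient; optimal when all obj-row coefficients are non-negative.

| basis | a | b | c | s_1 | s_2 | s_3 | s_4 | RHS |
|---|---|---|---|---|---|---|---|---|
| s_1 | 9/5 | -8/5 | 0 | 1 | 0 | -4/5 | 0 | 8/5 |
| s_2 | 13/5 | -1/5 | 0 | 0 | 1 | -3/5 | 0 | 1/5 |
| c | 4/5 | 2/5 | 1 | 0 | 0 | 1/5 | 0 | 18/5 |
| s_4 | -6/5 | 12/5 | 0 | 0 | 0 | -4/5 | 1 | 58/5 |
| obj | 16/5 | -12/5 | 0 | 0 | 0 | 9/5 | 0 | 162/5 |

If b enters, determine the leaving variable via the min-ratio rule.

s_4

Column b entries and ratios — s_1: -8/5 ≤ 0, skip; s_2: -1/5 ≤ 0, skip; c: (18/5)/(2/5) = 9; s_4: (58/5)/(12/5) = 29/6.
Smallest ratio is 29/6 in the row of s_4, so s_4 leaves.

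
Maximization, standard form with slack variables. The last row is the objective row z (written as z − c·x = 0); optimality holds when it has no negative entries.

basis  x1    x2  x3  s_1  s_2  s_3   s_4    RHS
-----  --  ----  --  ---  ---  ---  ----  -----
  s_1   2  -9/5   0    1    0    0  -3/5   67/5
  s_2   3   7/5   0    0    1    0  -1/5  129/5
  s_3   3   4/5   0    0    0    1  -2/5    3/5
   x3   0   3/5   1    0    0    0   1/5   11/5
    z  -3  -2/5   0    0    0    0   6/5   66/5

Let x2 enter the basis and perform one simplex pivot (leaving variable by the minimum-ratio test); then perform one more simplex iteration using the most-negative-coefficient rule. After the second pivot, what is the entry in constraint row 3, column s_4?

Ratio test on column x2 — row 1: entry -9/5 ≤ 0; row 2: (129/5)/(7/5) = 129/7; row 3: (3/5)/(4/5) = 3/4; row 4: (11/5)/(3/5) = 11/3. Minimum is 3/4 at row 3 (s_3 leaves); pivot element 4/5.
Divide row 3 by 4/5; eliminate column x2 from the other rows.
Second iteration: most negative z-row entry is -3/2 in column x1, so x1 enters.
Ratio test on column x1 — row 1: (59/4)/(35/4) = 59/35; row 2: entry -9/4 ≤ 0; row 3: (3/4)/(15/4) = 1/5; row 4: entry -9/4 ≤ 0. Minimum is 1/5 at row 3 (x2 leaves); pivot element 15/4.
Divide row 3 by 15/4; eliminate column x1 from the other rows.
After both pivots, the entry at constraint row 3, column s_4 is -2/15.

-2/15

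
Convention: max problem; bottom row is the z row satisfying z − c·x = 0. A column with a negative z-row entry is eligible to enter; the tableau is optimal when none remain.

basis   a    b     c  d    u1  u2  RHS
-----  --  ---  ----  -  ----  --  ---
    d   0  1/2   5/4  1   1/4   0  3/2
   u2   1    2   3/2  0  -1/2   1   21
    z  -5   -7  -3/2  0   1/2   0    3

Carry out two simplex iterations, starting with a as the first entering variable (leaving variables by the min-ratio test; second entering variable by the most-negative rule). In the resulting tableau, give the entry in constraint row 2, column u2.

Ratio test on column a — row 1: entry 0 ≤ 0; row 2: 21/1 = 21. Minimum is 21 at row 2 (u2 leaves); pivot element 1.
Divide row 2 by 1; eliminate column a from the other rows.
Second iteration: most negative z-row entry is -2 in column u1, so u1 enters.
Ratio test on column u1 — row 1: (3/2)/(1/4) = 6; row 2: entry -1/2 ≤ 0. Minimum is 6 at row 1 (d leaves); pivot element 1/4.
Divide row 1 by 1/4; eliminate column u1 from the other rows.
After both pivots, the entry at constraint row 2, column u2 is 1.

1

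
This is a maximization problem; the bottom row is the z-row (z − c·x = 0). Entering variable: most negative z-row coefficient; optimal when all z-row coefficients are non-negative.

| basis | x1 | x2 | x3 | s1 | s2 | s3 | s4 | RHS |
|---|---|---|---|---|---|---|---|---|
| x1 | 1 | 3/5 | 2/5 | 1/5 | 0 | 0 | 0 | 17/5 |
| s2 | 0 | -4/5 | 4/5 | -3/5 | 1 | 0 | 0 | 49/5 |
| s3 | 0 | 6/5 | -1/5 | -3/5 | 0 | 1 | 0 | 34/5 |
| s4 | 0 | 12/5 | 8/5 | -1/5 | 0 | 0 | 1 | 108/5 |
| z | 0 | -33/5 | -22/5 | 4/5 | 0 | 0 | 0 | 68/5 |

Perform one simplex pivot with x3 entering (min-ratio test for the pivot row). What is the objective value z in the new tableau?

51

Ratio test on column x3 — row 1: (17/5)/(2/5) = 17/2; row 2: (49/5)/(4/5) = 49/4; row 3: entry -1/5 ≤ 0; row 4: (108/5)/(8/5) = 27/2. Minimum is 17/2 at row 1 (x1 leaves); pivot element 2/5.
Pivot on row 1; the z-row RHS becomes 68/5 − (-22/5)·(17/2) = 51.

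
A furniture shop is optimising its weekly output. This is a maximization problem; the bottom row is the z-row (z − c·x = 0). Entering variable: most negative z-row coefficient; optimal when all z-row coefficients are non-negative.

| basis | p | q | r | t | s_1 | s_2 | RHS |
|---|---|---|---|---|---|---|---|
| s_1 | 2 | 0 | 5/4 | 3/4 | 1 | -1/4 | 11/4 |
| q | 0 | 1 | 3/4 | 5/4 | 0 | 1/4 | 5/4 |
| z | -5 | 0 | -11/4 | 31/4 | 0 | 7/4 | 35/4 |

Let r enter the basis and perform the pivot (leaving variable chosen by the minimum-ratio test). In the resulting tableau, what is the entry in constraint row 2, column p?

Ratio test on column r — row 1: (11/4)/(5/4) = 11/5; row 2: (5/4)/(3/4) = 5/3. Minimum is 5/3 at row 2 (q leaves); pivot element 3/4.
Divide row 2 by 3/4; eliminate column r from the other rows.
In the new row 2, the p entry is the old entry divided by the pivot: 0/(3/4) = 0.

0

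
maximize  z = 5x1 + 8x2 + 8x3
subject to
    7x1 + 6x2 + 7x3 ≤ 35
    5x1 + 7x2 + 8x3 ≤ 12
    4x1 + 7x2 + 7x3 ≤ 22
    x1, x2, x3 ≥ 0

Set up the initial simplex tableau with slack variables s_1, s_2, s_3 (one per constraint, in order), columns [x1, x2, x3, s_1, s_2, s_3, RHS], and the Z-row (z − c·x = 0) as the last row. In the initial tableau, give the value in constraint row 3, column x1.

Constraint 3 has coefficient 4 on x1.

4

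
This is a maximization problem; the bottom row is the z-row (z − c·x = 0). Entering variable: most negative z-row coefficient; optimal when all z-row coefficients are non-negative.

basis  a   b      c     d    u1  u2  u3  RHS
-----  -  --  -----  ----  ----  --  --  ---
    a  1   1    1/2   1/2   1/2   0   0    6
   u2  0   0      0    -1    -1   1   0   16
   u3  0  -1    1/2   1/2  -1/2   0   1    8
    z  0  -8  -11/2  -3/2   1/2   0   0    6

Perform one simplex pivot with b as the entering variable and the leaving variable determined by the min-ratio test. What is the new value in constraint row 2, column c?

Ratio test on column b — row 1: 6/1 = 6; row 2: entry 0 ≤ 0; row 3: entry -1 ≤ 0. Minimum is 6 at row 1 (a leaves); pivot element 1.
Divide row 1 by 1; eliminate column b from the other rows.
Row 2 update in column c: 0 − 0·(1/2) = 0.

0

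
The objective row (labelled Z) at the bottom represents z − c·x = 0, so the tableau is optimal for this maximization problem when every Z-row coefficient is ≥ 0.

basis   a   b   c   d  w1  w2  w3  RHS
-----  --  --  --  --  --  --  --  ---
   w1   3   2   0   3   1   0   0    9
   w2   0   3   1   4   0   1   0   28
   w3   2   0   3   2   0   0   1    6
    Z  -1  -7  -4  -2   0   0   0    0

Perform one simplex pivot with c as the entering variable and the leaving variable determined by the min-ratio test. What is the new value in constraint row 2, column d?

Ratio test on column c — row 1: entry 0 ≤ 0; row 2: 28/1 = 28; row 3: 6/3 = 2. Minimum is 2 at row 3 (w3 leaves); pivot element 3.
Divide row 3 by 3; eliminate column c from the other rows.
Row 2 update in column d: 4 − 1·(2/3) = 10/3.

10/3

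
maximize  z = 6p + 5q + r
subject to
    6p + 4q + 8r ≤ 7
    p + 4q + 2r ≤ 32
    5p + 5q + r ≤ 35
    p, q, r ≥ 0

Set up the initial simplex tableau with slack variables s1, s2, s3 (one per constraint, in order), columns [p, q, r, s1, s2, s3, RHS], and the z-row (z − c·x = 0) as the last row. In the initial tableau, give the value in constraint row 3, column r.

1

Constraint 3 has coefficient 1 on r.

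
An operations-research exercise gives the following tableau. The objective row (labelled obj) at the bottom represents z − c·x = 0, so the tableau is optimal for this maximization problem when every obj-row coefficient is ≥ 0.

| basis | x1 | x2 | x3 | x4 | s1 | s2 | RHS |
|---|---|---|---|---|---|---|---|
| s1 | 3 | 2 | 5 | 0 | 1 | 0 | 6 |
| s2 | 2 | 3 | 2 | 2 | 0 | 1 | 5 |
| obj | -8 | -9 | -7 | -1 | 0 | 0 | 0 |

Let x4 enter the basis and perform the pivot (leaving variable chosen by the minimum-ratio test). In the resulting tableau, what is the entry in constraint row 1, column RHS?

Ratio test on column x4 — row 1: entry 0 ≤ 0; row 2: 5/2 = 5/2. Minimum is 5/2 at row 2 (s2 leaves); pivot element 2.
Divide row 2 by 2; eliminate column x4 from the other rows.
Row 1 update in column RHS: 6 − 0·(5/2) = 6.

6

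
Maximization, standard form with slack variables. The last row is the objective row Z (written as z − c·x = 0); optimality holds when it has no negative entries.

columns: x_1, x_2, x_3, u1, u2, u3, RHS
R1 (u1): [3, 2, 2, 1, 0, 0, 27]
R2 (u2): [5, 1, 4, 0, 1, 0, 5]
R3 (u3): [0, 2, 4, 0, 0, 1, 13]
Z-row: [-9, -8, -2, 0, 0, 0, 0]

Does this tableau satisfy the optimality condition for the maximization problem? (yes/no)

The Z-row has a negative entry -9 in column x_1, so it is not optimal.

no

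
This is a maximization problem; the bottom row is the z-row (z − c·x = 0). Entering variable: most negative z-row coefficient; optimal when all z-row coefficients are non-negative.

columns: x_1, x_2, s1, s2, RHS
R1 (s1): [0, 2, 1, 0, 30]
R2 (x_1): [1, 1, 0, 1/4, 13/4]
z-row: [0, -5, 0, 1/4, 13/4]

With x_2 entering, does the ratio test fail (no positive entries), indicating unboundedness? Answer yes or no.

no

Column x_2 has positive entries in row(s) 1, 2, so the ratio test bounds it — not unbounded.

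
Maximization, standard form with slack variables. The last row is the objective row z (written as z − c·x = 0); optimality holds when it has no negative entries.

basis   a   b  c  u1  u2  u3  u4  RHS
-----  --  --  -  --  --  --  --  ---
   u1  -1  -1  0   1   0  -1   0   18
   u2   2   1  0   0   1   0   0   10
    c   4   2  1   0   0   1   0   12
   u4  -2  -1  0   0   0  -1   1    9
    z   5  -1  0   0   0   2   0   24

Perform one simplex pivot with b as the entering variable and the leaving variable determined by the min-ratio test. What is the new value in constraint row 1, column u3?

-1/2

Ratio test on column b — row 1: entry -1 ≤ 0; row 2: 10/1 = 10; row 3: 12/2 = 6; row 4: entry -1 ≤ 0. Minimum is 6 at row 3 (c leaves); pivot element 2.
Divide row 3 by 2; eliminate column b from the other rows.
Row 1 update in column u3: -1 − (-1)·(1/2) = -1/2.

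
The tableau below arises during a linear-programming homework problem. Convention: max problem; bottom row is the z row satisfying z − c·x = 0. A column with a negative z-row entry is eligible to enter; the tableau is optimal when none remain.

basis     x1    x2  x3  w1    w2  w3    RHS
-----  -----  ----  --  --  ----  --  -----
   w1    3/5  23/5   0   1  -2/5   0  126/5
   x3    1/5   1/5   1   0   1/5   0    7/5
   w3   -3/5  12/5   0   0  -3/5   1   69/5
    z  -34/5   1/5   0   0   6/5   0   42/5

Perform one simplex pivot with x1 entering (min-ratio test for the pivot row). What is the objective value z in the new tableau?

56

Ratio test on column x1 — row 1: (126/5)/(3/5) = 42; row 2: (7/5)/(1/5) = 7; row 3: entry -3/5 ≤ 0. Minimum is 7 at row 2 (x3 leaves); pivot element 1/5.
Pivot on row 2; the z-row RHS becomes 42/5 − (-34/5)·7 = 56.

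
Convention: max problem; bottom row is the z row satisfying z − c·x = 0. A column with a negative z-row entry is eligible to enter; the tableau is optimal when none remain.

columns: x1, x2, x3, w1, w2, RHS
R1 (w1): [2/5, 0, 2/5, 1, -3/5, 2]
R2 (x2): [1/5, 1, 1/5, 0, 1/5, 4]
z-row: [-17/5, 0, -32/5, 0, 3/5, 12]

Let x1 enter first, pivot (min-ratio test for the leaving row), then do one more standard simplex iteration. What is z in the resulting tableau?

Ratio test on column x1 — row 1: 2/(2/5) = 5; row 2: 4/(1/5) = 20. Minimum is 5 at row 1 (w1 leaves); pivot element 2/5.
Pivot on row 1; the z-row RHS becomes 12 − (-17/5)·5 = 29.
Next entering variable (most negative z-row entry -9/2): w2.
Ratio test on column w2 — row 1: entry -3/2 ≤ 0; row 2: 3/(1/2) = 6. Minimum is 6 at row 2 (x2 leaves); pivot element 1/2.
After the second pivot the z-row RHS is 29 − (-9/2)·6 = 56.

56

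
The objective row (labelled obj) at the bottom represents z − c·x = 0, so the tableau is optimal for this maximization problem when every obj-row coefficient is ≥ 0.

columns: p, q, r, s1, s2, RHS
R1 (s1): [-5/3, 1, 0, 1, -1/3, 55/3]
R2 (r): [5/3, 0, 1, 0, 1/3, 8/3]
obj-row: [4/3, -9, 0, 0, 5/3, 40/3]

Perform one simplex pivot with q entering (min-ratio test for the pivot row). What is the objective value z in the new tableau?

535/3

Ratio test on column q — row 1: (55/3)/1 = 55/3; row 2: entry 0 ≤ 0. Minimum is 55/3 at row 1 (s1 leaves); pivot element 1.
Pivot on row 1; the obj-row RHS becomes 40/3 − (-9)·(55/3) = 535/3.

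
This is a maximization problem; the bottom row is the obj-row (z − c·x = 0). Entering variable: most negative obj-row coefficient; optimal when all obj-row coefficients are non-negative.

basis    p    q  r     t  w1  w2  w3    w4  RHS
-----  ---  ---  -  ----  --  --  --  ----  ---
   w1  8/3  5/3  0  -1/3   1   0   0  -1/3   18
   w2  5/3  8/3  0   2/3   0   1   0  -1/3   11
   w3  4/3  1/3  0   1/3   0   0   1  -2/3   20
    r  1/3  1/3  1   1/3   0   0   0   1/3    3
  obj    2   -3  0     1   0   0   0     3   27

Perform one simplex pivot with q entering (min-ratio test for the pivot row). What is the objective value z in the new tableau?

315/8

Ratio test on column q — row 1: 18/(5/3) = 54/5; row 2: 11/(8/3) = 33/8; row 3: 20/(1/3) = 60; row 4: 3/(1/3) = 9. Minimum is 33/8 at row 2 (w2 leaves); pivot element 8/3.
Pivot on row 2; the obj-row RHS becomes 27 − (-3)·(33/8) = 315/8.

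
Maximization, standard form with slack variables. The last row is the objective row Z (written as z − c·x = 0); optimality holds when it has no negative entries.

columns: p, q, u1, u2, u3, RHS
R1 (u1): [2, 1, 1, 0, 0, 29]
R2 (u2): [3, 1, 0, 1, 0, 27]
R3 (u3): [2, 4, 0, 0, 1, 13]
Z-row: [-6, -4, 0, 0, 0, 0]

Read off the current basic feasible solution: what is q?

0

q is not in the basis, so in the current basic feasible solution q = 0.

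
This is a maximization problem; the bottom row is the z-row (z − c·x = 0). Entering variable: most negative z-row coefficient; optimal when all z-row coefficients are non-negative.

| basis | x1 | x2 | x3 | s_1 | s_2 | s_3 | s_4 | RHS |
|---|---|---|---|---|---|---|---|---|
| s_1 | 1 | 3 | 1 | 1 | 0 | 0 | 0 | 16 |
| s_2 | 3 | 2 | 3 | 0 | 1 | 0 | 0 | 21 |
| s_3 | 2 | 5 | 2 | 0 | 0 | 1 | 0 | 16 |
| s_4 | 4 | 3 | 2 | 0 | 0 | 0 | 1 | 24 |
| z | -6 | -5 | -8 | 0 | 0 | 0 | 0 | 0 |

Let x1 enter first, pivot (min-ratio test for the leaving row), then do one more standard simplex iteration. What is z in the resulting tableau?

46

Ratio test on column x1 — row 1: 16/1 = 16; row 2: 21/3 = 7; row 3: 16/2 = 8; row 4: 24/4 = 6. Minimum is 6 at row 4 (s_4 leaves); pivot element 4.
Pivot on row 4; the z-row RHS becomes 0 − (-6)·6 = 36.
Next entering variable (most negative z-row entry -5): x3.
Ratio test on column x3 — row 1: 10/(1/2) = 20; row 2: 3/(3/2) = 2; row 3: 4/1 = 4; row 4: 6/(1/2) = 12. Minimum is 2 at row 2 (s_2 leaves); pivot element 3/2.
After the second pivot the z-row RHS is 36 − (-5)·2 = 46.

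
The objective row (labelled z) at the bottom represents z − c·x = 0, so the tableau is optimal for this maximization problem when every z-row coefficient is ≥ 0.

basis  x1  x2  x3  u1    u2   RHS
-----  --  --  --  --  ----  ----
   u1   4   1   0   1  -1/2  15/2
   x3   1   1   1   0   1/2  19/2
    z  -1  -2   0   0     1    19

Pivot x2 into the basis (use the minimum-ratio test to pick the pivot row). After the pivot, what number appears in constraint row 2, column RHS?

2

Ratio test on column x2 — row 1: (15/2)/1 = 15/2; row 2: (19/2)/1 = 19/2. Minimum is 15/2 at row 1 (u1 leaves); pivot element 1.
Divide row 1 by 1; eliminate column x2 from the other rows.
Row 2 update in column RHS: 19/2 − 1·(15/2) = 2.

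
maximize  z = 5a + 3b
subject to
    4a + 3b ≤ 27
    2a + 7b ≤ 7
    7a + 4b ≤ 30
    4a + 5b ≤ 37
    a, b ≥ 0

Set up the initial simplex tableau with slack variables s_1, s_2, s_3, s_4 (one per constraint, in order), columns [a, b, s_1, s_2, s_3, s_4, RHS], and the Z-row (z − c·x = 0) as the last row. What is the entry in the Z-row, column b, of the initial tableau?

The Z-row carries the negated objective coefficients: the b entry is -3.

-3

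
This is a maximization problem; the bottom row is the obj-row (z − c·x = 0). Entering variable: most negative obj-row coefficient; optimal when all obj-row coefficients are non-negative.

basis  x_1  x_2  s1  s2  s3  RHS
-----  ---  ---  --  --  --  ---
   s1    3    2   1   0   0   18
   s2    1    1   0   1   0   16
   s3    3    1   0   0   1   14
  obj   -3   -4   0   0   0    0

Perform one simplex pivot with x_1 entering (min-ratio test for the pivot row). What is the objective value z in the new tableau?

14

Ratio test on column x_1 — row 1: 18/3 = 6; row 2: 16/1 = 16; row 3: 14/3 = 14/3. Minimum is 14/3 at row 3 (s3 leaves); pivot element 3.
Pivot on row 3; the obj-row RHS becomes 0 − (-3)·(14/3) = 14.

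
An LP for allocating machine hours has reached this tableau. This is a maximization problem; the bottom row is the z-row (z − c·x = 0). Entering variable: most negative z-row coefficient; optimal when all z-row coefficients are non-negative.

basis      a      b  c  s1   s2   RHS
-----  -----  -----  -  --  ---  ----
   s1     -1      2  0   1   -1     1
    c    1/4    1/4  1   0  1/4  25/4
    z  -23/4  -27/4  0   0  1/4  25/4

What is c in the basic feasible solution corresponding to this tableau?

c is basic (row 2); its value is the RHS of that row, 25/4.

25/4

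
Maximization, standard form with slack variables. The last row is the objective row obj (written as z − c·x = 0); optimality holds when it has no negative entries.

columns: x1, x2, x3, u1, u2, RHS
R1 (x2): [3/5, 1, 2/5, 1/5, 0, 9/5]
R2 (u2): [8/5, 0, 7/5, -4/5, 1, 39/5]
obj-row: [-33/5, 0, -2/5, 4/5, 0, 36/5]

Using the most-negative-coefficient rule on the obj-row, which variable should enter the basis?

x1

Negative obj-row entries: x1: -33/5, x3: -2/5.
The most negative is -33/5 in column x1, so x1 enters.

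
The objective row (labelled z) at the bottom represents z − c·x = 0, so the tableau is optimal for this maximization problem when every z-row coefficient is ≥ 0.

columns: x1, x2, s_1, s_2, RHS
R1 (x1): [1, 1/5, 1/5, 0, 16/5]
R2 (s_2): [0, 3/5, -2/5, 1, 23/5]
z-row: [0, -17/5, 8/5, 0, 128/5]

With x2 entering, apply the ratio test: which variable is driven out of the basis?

s_2

Column x2 entries and ratios — x1: (16/5)/(1/5) = 16; s_2: (23/5)/(3/5) = 23/3.
Smallest ratio is 23/3 in the row of s_2, so s_2 leaves.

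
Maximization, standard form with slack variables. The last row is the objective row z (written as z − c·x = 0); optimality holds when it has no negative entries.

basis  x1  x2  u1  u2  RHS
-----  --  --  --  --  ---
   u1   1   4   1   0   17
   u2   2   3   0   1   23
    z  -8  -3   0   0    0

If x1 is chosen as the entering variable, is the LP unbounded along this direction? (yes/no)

Column x1 has positive entries in row(s) 1, 2, so the ratio test bounds it — not unbounded.

no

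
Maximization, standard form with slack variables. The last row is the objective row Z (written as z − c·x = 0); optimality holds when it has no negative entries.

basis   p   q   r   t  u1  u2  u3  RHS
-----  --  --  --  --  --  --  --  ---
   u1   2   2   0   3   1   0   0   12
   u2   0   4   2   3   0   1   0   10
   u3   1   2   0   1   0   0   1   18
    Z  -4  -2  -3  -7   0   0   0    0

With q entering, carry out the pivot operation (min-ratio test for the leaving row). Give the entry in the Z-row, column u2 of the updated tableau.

1/2

Ratio test on column q — row 1: 12/2 = 6; row 2: 10/4 = 5/2; row 3: 18/2 = 9. Minimum is 5/2 at row 2 (u2 leaves); pivot element 4.
Divide row 2 by 4; eliminate column q from the other rows.
Z-row update in column u2: 0 − (-2)·(1/4) = 1/2.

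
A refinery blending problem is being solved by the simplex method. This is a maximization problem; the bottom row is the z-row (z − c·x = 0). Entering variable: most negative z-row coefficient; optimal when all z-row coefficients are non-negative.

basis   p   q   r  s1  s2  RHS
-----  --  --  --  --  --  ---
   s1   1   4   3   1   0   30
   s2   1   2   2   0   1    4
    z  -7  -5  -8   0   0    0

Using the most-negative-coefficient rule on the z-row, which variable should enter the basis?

Negative z-row entries: p: -7, q: -5, r: -8.
The most negative is -8 in column r, so r enters.

r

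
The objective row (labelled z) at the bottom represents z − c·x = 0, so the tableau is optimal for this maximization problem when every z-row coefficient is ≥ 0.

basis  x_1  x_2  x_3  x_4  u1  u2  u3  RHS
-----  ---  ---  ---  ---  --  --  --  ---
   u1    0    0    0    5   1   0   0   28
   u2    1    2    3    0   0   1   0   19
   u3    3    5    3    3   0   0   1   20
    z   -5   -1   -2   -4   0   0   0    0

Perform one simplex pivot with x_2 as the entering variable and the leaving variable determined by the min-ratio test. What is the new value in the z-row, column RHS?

4

Ratio test on column x_2 — row 1: entry 0 ≤ 0; row 2: 19/2 = 19/2; row 3: 20/5 = 4. Minimum is 4 at row 3 (u3 leaves); pivot element 5.
Divide row 3 by 5; eliminate column x_2 from the other rows.
z-row update in column RHS: 0 − (-1)·4 = 4.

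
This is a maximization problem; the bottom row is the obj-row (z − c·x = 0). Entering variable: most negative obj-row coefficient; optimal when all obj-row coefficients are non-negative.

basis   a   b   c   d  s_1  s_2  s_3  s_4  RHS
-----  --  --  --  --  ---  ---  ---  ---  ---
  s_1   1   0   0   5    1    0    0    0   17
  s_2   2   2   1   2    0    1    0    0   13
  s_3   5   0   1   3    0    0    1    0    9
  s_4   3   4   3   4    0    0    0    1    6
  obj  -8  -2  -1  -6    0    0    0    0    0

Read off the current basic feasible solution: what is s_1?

s_1 is basic (row 1); its value is the RHS of that row, 17.

17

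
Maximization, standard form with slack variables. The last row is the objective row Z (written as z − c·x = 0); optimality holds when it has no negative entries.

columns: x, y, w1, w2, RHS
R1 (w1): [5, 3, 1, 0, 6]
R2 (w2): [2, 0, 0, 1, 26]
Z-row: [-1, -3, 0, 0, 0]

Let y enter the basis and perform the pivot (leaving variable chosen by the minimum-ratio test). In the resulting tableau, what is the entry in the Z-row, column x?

4

Ratio test on column y — row 1: 6/3 = 2; row 2: entry 0 ≤ 0. Minimum is 2 at row 1 (w1 leaves); pivot element 3.
Divide row 1 by 3; eliminate column y from the other rows.
Z-row update in column x: -1 − (-3)·(5/3) = 4.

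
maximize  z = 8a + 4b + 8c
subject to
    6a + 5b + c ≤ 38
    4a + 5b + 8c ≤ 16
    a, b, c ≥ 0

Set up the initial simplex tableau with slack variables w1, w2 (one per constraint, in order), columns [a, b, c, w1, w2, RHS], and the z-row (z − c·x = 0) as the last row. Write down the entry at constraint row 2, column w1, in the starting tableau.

Slack w1 belongs to constraint 1; its column is the unit vector e_1, so the entry in row 2 is 0.

0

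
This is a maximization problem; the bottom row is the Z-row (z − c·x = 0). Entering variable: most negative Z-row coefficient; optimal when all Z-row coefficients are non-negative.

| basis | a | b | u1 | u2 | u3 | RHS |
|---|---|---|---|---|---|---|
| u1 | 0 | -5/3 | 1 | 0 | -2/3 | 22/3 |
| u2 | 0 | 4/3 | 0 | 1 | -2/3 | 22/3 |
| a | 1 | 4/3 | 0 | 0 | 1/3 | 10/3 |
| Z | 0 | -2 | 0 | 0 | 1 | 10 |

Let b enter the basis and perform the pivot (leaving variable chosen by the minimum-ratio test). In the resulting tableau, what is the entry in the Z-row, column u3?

3/2

Ratio test on column b — row 1: entry -5/3 ≤ 0; row 2: (22/3)/(4/3) = 11/2; row 3: (10/3)/(4/3) = 5/2. Minimum is 5/2 at row 3 (a leaves); pivot element 4/3.
Divide row 3 by 4/3; eliminate column b from the other rows.
Z-row update in column u3: 1 − (-2)·(1/4) = 3/2.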